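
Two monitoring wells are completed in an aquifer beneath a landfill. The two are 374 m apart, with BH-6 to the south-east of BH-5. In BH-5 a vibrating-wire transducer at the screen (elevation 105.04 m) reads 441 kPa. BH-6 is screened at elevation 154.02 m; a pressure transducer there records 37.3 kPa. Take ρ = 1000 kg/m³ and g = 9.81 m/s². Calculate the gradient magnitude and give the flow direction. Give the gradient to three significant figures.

i ≈ 0.0209; groundwater flows toward the north-west

Pressure head at BH-5: ψ = P/(ρg) = 441×1000 / (1000 × 9.81) = 44.95 m.
Total head at BH-5: h = z + ψ = 105.04 + 44.95 = 149.99 m.
Pressure head at BH-6: ψ = P/(ρg) = 37.3×1000 / (1000 × 9.81) = 3.80 m.
Total head at BH-6: h = z + ψ = 154.02 + 3.80 = 157.82 m.
Head difference: h(BH-5) − h(BH-6) = 149.99 − 157.82 = -7.83 m.
Hydraulic gradient: i = |Δh| / L = 7.83 / 374 = 0.0209.
Flow is from higher to lower head: from BH-6 toward BH-5, i.e. toward the north-west.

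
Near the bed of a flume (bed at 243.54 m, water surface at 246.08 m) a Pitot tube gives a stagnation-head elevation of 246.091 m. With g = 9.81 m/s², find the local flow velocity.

v ≈ 0.465 m/s

Near the bed, under hydrostatic conditions, the piezometric head (z + ψ) equals the free-surface elevation, 246.08 m.
Velocity head = total − piezometric = 246.091 − 246.08 = 0.011 m.
v = √(2g·h_v) = √(2 × 9.81 × 0.011) = 0.465 m/s.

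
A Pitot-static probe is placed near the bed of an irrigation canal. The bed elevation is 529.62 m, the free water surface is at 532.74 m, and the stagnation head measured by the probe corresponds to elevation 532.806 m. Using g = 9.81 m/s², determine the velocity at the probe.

Near the bed, under hydrostatic conditions, the piezometric head (z + ψ) equals the free-surface elevation, 532.74 m.
Velocity head = total − piezometric = 532.806 − 532.74 = 0.066 m.
v = √(2g·h_v) = √(2 × 9.81 × 0.066) = 1.14 m/s.

v ≈ 1.14 m/s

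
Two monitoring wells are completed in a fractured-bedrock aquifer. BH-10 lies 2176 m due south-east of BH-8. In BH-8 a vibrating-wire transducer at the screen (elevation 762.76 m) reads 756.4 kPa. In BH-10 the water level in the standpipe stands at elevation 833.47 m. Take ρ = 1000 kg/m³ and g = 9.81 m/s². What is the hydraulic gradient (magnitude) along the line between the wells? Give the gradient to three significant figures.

Pressure head at BH-8: ψ = P/(ρg) = 756.4×1000 / (1000 × 9.81) = 77.10 m.
Total head at BH-8: h = z + ψ = 762.76 + 77.10 = 839.86 m.
Total head at BH-10: h = 833.47 m (water level in the piezometer is the total head).
Head difference: h(BH-8) − h(BH-10) = 839.86 − 833.47 = 6.39 m.
Hydraulic gradient: i = |Δh| / L = 6.39 / 2176 = 0.00294.

i ≈ 0.00294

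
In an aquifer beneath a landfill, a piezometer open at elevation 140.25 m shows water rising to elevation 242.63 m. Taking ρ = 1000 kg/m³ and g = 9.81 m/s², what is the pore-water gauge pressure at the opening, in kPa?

Pressure head ψ = h − z = 242.63 − 140.25 = 102.38 m.
P = ρgψ = 1000 × 9.81 × 102.38 = 1004348 Pa ≈ 1000 kPa.

P ≈ 1000 kPa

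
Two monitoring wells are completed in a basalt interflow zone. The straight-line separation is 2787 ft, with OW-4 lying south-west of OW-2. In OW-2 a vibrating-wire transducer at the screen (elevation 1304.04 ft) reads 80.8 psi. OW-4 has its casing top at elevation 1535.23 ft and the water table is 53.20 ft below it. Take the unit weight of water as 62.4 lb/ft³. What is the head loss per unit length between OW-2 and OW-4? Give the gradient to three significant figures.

Pressure head at OW-2: ψ = 144·P/γ = 144 × 80.8 / 62.4 = 186.46 ft.
Total head at OW-2: h = z + ψ = 1304.04 + 186.46 = 1490.50 ft.
Total head at OW-4: h = 1535.23 − 53.20 = 1482.03 ft.
Head difference: h(OW-2) − h(OW-4) = 1490.50 − 1482.03 = 8.47 ft.
Hydraulic gradient: i = |Δh| / L = 8.47 / 2787 = 0.00304.

i ≈ 0.00304 ft/ft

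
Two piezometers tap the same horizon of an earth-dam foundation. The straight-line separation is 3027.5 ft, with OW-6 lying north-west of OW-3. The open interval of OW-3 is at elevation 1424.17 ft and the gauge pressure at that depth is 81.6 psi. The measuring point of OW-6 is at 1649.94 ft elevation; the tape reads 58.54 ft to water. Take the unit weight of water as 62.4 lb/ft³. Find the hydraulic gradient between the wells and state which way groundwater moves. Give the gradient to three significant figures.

Pressure head at OW-3: ψ = 144·P/γ = 144 × 81.6 / 62.4 = 188.31 ft.
Total head at OW-3: h = z + ψ = 1424.17 + 188.31 = 1612.48 ft.
Total head at OW-6: h = 1649.94 − 58.54 = 1591.40 ft.
Head difference: h(OW-3) − h(OW-6) = 1612.48 − 1591.40 = 21.08 ft.
Hydraulic gradient: i = |Δh| / L = 21.08 / 3027.5 = 0.00696.
Flow is from higher to lower head: from OW-3 toward OW-6, i.e. toward the north-west.

i ≈ 0.00696; groundwater flows toward the north-west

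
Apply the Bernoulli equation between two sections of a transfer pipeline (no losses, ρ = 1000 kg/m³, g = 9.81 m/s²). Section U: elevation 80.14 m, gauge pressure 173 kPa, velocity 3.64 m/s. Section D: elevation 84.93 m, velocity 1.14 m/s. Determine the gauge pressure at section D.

Pressure head at U: ψ₁ = P₁/(ρg) = 173×1000 / (1000 × 9.81) = 17.64 m.
Velocity heads: v₁²/2g = 3.64²/19.62 = 0.675 m; v₂²/2g = 1.14²/19.62 = 0.066 m.
Total head H = z₁ + ψ₁ + v₁²/2g = 80.14 + 17.64 + 0.675 = 98.45 m.
ψ₂ = H − z₂ − v₂²/2g = 98.45 − 84.93 − 0.066 = 13.45 m.
P₂ = ρgψ₂ = 1000 × 9.81 × 13.45 ≈ 132 kPa.

P₂ ≈ 132 kPa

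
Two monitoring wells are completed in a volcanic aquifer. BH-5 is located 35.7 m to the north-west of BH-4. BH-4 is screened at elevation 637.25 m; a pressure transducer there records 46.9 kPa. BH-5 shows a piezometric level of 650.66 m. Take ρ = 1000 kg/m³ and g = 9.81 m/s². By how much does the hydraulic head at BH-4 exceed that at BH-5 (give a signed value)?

Δh ≈ -8.63 m

Pressure head at BH-4: ψ = P/(ρg) = 46.9×1000 / (1000 × 9.81) = 4.78 m.
Total head at BH-4: h = z + ψ = 637.25 + 4.78 = 642.03 m.
Total head at BH-5: h = 650.66 m (water level in the piezometer is the total head).
Head difference: h(BH-4) − h(BH-5) = 642.03 − 650.66 = -8.63 m.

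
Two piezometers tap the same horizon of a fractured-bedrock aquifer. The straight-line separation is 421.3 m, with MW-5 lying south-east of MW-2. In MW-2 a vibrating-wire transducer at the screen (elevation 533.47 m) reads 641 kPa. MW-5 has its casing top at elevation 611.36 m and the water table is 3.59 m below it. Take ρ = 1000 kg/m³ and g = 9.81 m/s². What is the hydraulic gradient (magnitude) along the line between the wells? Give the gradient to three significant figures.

Pressure head at MW-2: ψ = P/(ρg) = 641×1000 / (1000 × 9.81) = 65.34 m.
Total head at MW-2: h = z + ψ = 533.47 + 65.34 = 598.81 m.
Total head at MW-5: h = 611.36 − 3.59 = 607.77 m.
Head difference: h(MW-2) − h(MW-5) = 598.81 − 607.77 = -8.96 m.
Hydraulic gradient: i = |Δh| / L = 8.96 / 421.3 = 0.0213.

i ≈ 0.0213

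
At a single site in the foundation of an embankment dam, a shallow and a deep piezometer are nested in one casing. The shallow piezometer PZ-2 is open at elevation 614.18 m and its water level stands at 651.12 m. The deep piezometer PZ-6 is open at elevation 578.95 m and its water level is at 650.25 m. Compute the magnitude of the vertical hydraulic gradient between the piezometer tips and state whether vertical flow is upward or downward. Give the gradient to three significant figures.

|i_v| ≈ 0.0247; vertical flow is downward

Total head at PZ-2: h = 651.12 m (water level in the standpipe).
Total head at PZ-6: h = 650.25 m.
Δh = h(PZ-2) − h(PZ-6) = 651.12 − 650.25 = 0.87 m.
Vertical separation Δz = 614.18 − 578.95 = 35.23 m.
|i_v| = |Δh| / Δz = 0.87 / 35.23 = 0.0247.
Head is higher in the shallow piezometer, so vertical flow is downward (recharge condition).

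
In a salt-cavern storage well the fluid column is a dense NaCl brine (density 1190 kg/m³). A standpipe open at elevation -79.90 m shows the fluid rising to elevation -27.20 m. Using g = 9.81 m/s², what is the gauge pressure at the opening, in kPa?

P ≈ 615 kPa

Pressure head ψ = h − z = -27.20 − (-79.90) = 52.70 m.
P = ρgψ = 1190 × 9.81 × 52.70 = 615215 Pa ≈ 615 kPa.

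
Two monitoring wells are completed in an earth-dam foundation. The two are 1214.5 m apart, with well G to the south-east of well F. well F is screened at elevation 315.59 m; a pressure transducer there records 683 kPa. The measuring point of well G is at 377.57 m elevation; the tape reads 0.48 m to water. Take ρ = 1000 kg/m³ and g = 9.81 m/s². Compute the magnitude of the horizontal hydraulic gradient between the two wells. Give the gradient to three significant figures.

i ≈ 0.00669

Pressure head at well F: ψ = P/(ρg) = 683×1000 / (1000 × 9.81) = 69.62 m.
Total head at well F: h = z + ψ = 315.59 + 69.62 = 385.21 m.
Total head at well G: h = 377.57 − 0.48 = 377.09 m.
Head difference: h(well F) − h(well G) = 385.21 − 377.09 = 8.12 m.
Hydraulic gradient: i = |Δh| / L = 8.12 / 1214.5 = 0.00669.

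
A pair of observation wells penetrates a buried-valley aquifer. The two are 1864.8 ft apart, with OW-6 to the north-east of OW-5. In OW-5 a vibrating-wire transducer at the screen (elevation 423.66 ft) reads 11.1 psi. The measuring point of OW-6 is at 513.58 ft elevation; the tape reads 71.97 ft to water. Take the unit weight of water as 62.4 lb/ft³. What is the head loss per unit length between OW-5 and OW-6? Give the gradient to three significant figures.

i ≈ 0.00411 ft/ft

Pressure head at OW-5: ψ = 144·P/γ = 144 × 11.1 / 62.4 = 25.62 ft.
Total head at OW-5: h = z + ψ = 423.66 + 25.62 = 449.28 ft.
Total head at OW-6: h = 513.58 − 71.97 = 441.61 ft.
Head difference: h(OW-5) − h(OW-6) = 449.28 − 441.61 = 7.67 ft.
Hydraulic gradient: i = |Δh| / L = 7.67 / 1864.8 = 0.00411.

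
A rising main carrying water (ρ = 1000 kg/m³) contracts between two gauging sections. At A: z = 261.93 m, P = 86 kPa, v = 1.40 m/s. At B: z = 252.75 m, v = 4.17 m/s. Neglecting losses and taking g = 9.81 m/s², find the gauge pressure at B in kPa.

P₂ ≈ 168 kPa

Pressure head at A: ψ₁ = P₁/(ρg) = 86×1000 / (1000 × 9.81) = 8.77 m.
Velocity heads: v₁²/2g = 1.40²/19.62 = 0.100 m; v₂²/2g = 4.17²/19.62 = 0.886 m.
Total head H = z₁ + ψ₁ + v₁²/2g = 261.93 + 8.77 + 0.100 = 270.80 m.
ψ₂ = H − z₂ − v₂²/2g = 270.80 − 252.75 − 0.886 = 17.16 m.
P₂ = ρgψ₂ = 1000 × 9.81 × 17.16 ≈ 168 kPa.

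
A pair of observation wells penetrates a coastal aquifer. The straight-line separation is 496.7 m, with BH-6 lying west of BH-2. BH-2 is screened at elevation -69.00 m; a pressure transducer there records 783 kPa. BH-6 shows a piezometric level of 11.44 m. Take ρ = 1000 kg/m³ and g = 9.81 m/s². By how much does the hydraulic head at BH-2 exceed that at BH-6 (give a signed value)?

Δh ≈ -0.62 m

Pressure head at BH-2: ψ = P/(ρg) = 783×1000 / (1000 × 9.81) = 79.82 m.
Total head at BH-2: h = z + ψ = -69.00 + 79.82 = 10.82 m.
Total head at BH-6: h = 11.44 m (water level in the piezometer is the total head).
Head difference: h(BH-2) − h(BH-6) = 10.82 − 11.44 = -0.62 m.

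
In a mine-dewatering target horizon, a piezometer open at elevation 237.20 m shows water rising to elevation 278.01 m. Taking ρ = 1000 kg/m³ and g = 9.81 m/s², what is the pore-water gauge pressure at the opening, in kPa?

Pressure head ψ = h − z = 278.01 − 237.20 = 40.81 m.
P = ρgψ = 1000 × 9.81 × 40.81 = 400346 Pa ≈ 400 kPa.

P ≈ 400 kPa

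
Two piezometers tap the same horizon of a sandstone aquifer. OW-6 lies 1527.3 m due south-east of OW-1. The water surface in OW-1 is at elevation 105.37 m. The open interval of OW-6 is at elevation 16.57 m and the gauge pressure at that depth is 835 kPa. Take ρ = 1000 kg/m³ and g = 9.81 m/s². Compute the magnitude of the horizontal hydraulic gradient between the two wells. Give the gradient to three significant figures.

i ≈ 0.00241

Total head at OW-1: h = 105.37 m (water level in the piezometer is the total head).
Pressure head at OW-6: ψ = P/(ρg) = 835×1000 / (1000 × 9.81) = 85.12 m.
Total head at OW-6: h = z + ψ = 16.57 + 85.12 = 101.69 m.
Head difference: h(OW-1) − h(OW-6) = 105.37 − 101.69 = 3.68 m.
Hydraulic gradient: i = |Δh| / L = 3.68 / 1527.3 = 0.00241.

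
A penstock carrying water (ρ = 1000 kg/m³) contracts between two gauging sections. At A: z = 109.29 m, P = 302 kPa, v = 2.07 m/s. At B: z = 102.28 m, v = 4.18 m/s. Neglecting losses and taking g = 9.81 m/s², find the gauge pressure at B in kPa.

Pressure head at A: ψ₁ = P₁/(ρg) = 302×1000 / (1000 × 9.81) = 30.78 m.
Velocity heads: v₁²/2g = 2.07²/19.62 = 0.218 m; v₂²/2g = 4.18²/19.62 = 0.891 m.
Total head H = z₁ + ψ₁ + v₁²/2g = 109.29 + 30.78 + 0.218 = 140.29 m.
ψ₂ = H − z₂ − v₂²/2g = 140.29 − 102.28 − 0.891 = 37.12 m.
P₂ = ρgψ₂ = 1000 × 9.81 × 37.12 ≈ 364 kPa.

P₂ ≈ 364 kPa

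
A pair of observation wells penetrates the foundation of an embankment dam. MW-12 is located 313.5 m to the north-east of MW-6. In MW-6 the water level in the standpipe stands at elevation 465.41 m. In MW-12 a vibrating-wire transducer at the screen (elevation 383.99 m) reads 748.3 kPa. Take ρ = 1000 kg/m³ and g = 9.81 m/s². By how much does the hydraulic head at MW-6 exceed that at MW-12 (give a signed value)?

Total head at MW-6: h = 465.41 m (water level in the piezometer is the total head).
Pressure head at MW-12: ψ = P/(ρg) = 748.3×1000 / (1000 × 9.81) = 76.28 m.
Total head at MW-12: h = z + ψ = 383.99 + 76.28 = 460.27 m.
Head difference: h(MW-6) − h(MW-12) = 465.41 − 460.27 = 5.14 m.

Δh ≈ 5.14 m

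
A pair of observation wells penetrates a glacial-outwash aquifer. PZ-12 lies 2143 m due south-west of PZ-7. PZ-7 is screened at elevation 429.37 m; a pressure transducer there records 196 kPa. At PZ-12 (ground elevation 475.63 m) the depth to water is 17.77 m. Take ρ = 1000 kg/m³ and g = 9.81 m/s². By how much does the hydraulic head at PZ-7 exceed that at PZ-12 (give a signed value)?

Δh ≈ -8.51 m

Pressure head at PZ-7: ψ = P/(ρg) = 196×1000 / (1000 × 9.81) = 19.98 m.
Total head at PZ-7: h = z + ψ = 429.37 + 19.98 = 449.35 m.
Total head at PZ-12: h = 475.63 − 17.77 = 457.86 m.
Head difference: h(PZ-7) − h(PZ-12) = 449.35 − 457.86 = -8.51 m.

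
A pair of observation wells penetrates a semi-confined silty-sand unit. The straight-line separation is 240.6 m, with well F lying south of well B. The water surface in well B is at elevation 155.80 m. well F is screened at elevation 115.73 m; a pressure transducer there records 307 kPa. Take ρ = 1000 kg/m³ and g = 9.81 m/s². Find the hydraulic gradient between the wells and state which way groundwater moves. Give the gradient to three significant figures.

Total head at well B: h = 155.80 m (water level in the piezometer is the total head).
Pressure head at well F: ψ = P/(ρg) = 307×1000 / (1000 × 9.81) = 31.29 m.
Total head at well F: h = z + ψ = 115.73 + 31.29 = 147.02 m.
Head difference: h(well B) − h(well F) = 155.80 − 147.02 = 8.78 m.
Hydraulic gradient: i = |Δh| / L = 8.78 / 240.6 = 0.0365.
Flow is from higher to lower head: from well B toward well F, i.e. toward the south.

i ≈ 0.0365; groundwater flows toward the south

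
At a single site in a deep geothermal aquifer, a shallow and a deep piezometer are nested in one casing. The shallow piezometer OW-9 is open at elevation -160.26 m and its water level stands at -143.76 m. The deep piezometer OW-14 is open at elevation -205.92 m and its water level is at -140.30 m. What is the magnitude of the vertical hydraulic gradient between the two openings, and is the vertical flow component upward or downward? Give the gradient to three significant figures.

Total head at OW-9: h = -143.76 m (water level in the standpipe).
Total head at OW-14: h = -140.30 m.
Δh = h(OW-9) − h(OW-14) = -143.76 − (-140.30) = -3.46 m.
Vertical separation Δz = -160.26 − (-205.92) = 45.66 m.
|i_v| = |Δh| / Δz = 3.46 / 45.66 = 0.0758.
Head is higher in the deep piezometer, so vertical flow is upward (discharge condition).

|i_v| ≈ 0.0758; vertical flow is upward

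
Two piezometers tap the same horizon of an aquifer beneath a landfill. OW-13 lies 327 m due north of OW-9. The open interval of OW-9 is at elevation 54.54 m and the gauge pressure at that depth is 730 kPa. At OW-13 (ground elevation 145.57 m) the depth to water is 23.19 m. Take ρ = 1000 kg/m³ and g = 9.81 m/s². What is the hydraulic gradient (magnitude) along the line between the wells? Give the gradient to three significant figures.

i ≈ 0.0201

Pressure head at OW-9: ψ = P/(ρg) = 730×1000 / (1000 × 9.81) = 74.41 m.
Total head at OW-9: h = z + ψ = 54.54 + 74.41 = 128.95 m.
Total head at OW-13: h = 145.57 − 23.19 = 122.38 m.
Head difference: h(OW-9) − h(OW-13) = 128.95 − 122.38 = 6.57 m.
Hydraulic gradient: i = |Δh| / L = 6.57 / 327 = 0.0201.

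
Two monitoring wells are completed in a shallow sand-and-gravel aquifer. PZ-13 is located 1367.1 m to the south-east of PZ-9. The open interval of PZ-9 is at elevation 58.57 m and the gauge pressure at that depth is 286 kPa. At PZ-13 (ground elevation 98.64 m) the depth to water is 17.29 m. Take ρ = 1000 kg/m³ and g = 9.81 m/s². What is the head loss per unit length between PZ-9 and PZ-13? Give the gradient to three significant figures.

i ≈ 0.00466 m/m

Pressure head at PZ-9: ψ = P/(ρg) = 286×1000 / (1000 × 9.81) = 29.15 m.
Total head at PZ-9: h = z + ψ = 58.57 + 29.15 = 87.72 m.
Total head at PZ-13: h = 98.64 − 17.29 = 81.35 m.
Head difference: h(PZ-9) − h(PZ-13) = 87.72 − 81.35 = 6.37 m.
Hydraulic gradient: i = |Δh| / L = 6.37 / 1367.1 = 0.00466.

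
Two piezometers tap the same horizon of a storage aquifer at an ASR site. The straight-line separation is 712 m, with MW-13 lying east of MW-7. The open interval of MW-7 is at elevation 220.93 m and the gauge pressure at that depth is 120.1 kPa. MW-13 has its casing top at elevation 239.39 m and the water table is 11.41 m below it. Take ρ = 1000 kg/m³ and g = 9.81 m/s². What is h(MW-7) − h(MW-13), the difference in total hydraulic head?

Δh ≈ 5.19 m

Pressure head at MW-7: ψ = P/(ρg) = 120.1×1000 / (1000 × 9.81) = 12.24 m.
Total head at MW-7: h = z + ψ = 220.93 + 12.24 = 233.17 m.
Total head at MW-13: h = 239.39 − 11.41 = 227.98 m.
Head difference: h(MW-7) − h(MW-13) = 233.17 − 227.98 = 5.19 m.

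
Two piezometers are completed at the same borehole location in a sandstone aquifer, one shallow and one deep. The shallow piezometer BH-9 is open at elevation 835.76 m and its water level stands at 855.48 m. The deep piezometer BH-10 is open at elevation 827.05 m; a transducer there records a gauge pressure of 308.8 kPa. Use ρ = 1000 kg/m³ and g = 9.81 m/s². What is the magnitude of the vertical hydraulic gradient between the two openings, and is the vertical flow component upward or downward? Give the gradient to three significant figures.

Total head at BH-9: h = 855.48 m (water level in the standpipe).
Pressure head at BH-10: ψ = P/(ρg) = 308.8×1000 / (1000 × 9.81) = 31.48 m.
Total head at BH-10: h = z + ψ = 827.05 + 31.48 = 858.53 m.
Δh = h(BH-9) − h(BH-10) = 855.48 − 858.53 = -3.05 m.
Vertical separation Δz = 835.76 − 827.05 = 8.71 m.
|i_v| = |Δh| / Δz = 3.05 / 8.71 = 0.350.
Head is higher in the deep piezometer, so vertical flow is upward (discharge condition).

|i_v| ≈ 0.350; vertical flow is upward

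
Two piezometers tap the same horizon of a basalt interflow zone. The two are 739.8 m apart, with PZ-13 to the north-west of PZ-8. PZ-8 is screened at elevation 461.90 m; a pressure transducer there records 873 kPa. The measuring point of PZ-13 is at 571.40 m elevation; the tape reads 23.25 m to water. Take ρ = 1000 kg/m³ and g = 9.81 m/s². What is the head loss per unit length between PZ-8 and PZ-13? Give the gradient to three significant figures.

i ≈ 0.00370 m/m

Pressure head at PZ-8: ψ = P/(ρg) = 873×1000 / (1000 × 9.81) = 88.99 m.
Total head at PZ-8: h = z + ψ = 461.90 + 88.99 = 550.89 m.
Total head at PZ-13: h = 571.40 − 23.25 = 548.15 m.
Head difference: h(PZ-8) − h(PZ-13) = 550.89 − 548.15 = 2.74 m.
Hydraulic gradient: i = |Δh| / L = 2.74 / 739.8 = 0.00370.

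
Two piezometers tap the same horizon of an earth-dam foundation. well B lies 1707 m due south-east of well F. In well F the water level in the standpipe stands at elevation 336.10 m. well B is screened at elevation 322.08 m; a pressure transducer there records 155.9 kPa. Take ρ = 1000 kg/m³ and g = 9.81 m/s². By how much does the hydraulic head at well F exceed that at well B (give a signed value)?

Total head at well F: h = 336.10 m (water level in the piezometer is the total head).
Pressure head at well B: ψ = P/(ρg) = 155.9×1000 / (1000 × 9.81) = 15.89 m.
Total head at well B: h = z + ψ = 322.08 + 15.89 = 337.97 m.
Head difference: h(well F) − h(well B) = 336.10 − 337.97 = -1.87 m.

Δh ≈ -1.87 m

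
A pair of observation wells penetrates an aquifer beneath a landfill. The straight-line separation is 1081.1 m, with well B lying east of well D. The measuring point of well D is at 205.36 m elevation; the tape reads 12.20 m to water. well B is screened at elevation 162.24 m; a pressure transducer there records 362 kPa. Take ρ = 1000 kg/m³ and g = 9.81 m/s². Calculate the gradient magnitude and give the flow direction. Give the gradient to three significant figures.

Total head at well D: h = 205.36 − 12.20 = 193.16 m.
Pressure head at well B: ψ = P/(ρg) = 362×1000 / (1000 × 9.81) = 36.90 m.
Total head at well B: h = z + ψ = 162.24 + 36.90 = 199.14 m.
Head difference: h(well D) − h(well B) = 193.16 − 199.14 = -5.98 m.
Hydraulic gradient: i = |Δh| / L = 5.98 / 1081.1 = 0.00553.
Flow is from higher to lower head: from well B toward well D, i.e. toward the west.

i ≈ 0.00553; groundwater flows toward the west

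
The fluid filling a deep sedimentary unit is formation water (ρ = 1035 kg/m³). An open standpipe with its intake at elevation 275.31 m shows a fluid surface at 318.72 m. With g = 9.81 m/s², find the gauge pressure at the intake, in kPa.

P ≈ 441 kPa

Pressure head ψ = h − z = 318.72 − 275.31 = 43.41 m.
P = ρgψ = 1035 × 9.81 × 43.41 = 440757 Pa ≈ 441 kPa.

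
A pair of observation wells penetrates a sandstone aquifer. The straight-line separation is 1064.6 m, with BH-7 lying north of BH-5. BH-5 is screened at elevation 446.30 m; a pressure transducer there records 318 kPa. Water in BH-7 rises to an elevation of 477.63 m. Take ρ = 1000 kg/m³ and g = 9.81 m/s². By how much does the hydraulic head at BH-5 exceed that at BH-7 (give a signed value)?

Δh ≈ 1.09 m

Pressure head at BH-5: ψ = P/(ρg) = 318×1000 / (1000 × 9.81) = 32.42 m.
Total head at BH-5: h = z + ψ = 446.30 + 32.42 = 478.72 m.
Total head at BH-7: h = 477.63 m (water level in the piezometer is the total head).
Head difference: h(BH-5) − h(BH-7) = 478.72 − 477.63 = 1.09 m.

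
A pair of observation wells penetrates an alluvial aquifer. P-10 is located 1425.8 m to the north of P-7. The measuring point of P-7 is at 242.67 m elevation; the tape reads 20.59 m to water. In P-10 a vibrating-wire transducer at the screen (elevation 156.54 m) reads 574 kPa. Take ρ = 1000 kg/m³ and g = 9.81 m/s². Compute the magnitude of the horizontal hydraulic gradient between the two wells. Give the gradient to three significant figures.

i ≈ 0.00493

Total head at P-7: h = 242.67 − 20.59 = 222.08 m.
Pressure head at P-10: ψ = P/(ρg) = 574×1000 / (1000 × 9.81) = 58.51 m.
Total head at P-10: h = z + ψ = 156.54 + 58.51 = 215.05 m.
Head difference: h(P-7) − h(P-10) = 222.08 − 215.05 = 7.03 m.
Hydraulic gradient: i = |Δh| / L = 7.03 / 1425.8 = 0.00493.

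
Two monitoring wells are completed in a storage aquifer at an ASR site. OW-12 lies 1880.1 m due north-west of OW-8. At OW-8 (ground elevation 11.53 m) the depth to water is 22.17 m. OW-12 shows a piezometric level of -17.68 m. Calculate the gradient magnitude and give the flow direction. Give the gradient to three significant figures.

Total head at OW-8: h = 11.53 − 22.17 = -10.64 m.
Total head at OW-12: h = -17.68 m (water level in the piezometer is the total head).
Head difference: h(OW-8) − h(OW-12) = -10.64 − (-17.68) = 7.04 m.
Hydraulic gradient: i = |Δh| / L = 7.04 / 1880.1 = 0.00374.
Flow is from higher to lower head: from OW-8 toward OW-12, i.e. toward the north-west.

i ≈ 0.00374; groundwater flows toward the north-west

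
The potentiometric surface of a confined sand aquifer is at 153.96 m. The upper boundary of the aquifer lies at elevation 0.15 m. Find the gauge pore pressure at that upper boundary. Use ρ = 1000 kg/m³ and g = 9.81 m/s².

P ≈ 1510 kPa

Pressure head at the aquifer top: ψ = h − z = 153.96 − 0.15 = 153.81 m.
P = ρgψ = 1000 × 9.81 × 153.81 = 1508876 Pa ≈ 1510 kPa.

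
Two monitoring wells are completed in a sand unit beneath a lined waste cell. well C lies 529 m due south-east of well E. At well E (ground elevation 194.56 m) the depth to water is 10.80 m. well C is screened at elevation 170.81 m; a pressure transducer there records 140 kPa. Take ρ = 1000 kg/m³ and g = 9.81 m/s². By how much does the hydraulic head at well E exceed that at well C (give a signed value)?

Total head at well E: h = 194.56 − 10.80 = 183.76 m.
Pressure head at well C: ψ = P/(ρg) = 140×1000 / (1000 × 9.81) = 14.27 m.
Total head at well C: h = z + ψ = 170.81 + 14.27 = 185.08 m.
Head difference: h(well E) − h(well C) = 183.76 − 185.08 = -1.32 m.

Δh ≈ -1.32 m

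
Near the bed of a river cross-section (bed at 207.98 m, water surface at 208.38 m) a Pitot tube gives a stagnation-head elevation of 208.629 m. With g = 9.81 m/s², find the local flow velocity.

Near the bed, under hydrostatic conditions, the piezometric head (z + ψ) equals the free-surface elevation, 208.38 m.
Velocity head = total − piezometric = 208.629 − 208.38 = 0.249 m.
v = √(2g·h_v) = √(2 × 9.81 × 0.249) = 2.21 m/s.

v ≈ 2.21 m/s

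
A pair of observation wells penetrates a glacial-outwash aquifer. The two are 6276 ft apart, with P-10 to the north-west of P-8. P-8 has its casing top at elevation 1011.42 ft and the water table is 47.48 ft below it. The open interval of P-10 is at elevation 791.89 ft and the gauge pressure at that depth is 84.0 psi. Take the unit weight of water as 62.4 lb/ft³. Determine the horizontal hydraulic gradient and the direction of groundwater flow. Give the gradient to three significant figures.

i ≈ 0.00347; groundwater flows toward the south-east

Total head at P-8: h = 1011.42 − 47.48 = 963.94 ft.
Pressure head at P-10: ψ = 144·P/γ = 144 × 84.0 / 62.4 = 193.85 ft.
Total head at P-10: h = z + ψ = 791.89 + 193.85 = 985.74 ft.
Head difference: h(P-8) − h(P-10) = 963.94 − 985.74 = -21.80 ft.
Hydraulic gradient: i = |Δh| / L = 21.80 / 6276 = 0.00347.
Flow is from higher to lower head: from P-10 toward P-8, i.e. toward the south-east.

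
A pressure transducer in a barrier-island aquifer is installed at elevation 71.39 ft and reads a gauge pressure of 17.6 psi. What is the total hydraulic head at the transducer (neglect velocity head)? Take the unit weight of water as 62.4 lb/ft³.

ψ = 144·P/γ = 144 × 17.6 / 62.4 = 40.62 ft.
h = z + ψ = 71.39 + 40.62 = 112.01 ft.

h ≈ 112.01 ft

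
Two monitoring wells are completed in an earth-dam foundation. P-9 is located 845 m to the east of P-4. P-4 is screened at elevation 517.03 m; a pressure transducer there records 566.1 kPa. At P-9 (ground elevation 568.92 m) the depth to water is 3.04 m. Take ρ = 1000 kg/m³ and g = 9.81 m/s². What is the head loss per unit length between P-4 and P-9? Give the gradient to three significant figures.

i ≈ 0.0105 m/m

Pressure head at P-4: ψ = P/(ρg) = 566.1×1000 / (1000 × 9.81) = 57.71 m.
Total head at P-4: h = z + ψ = 517.03 + 57.71 = 574.74 m.
Total head at P-9: h = 568.92 − 3.04 = 565.88 m.
Head difference: h(P-4) − h(P-9) = 574.74 − 565.88 = 8.86 m.
Hydraulic gradient: i = |Δh| / L = 8.86 / 845 = 0.0105.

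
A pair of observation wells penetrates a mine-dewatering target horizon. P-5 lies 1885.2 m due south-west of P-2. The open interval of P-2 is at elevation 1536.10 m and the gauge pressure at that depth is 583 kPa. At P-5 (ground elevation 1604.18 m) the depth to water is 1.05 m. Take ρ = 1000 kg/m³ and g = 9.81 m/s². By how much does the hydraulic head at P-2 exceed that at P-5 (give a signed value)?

Pressure head at P-2: ψ = P/(ρg) = 583×1000 / (1000 × 9.81) = 59.43 m.
Total head at P-2: h = z + ψ = 1536.10 + 59.43 = 1595.53 m.
Total head at P-5: h = 1604.18 − 1.05 = 1603.13 m.
Head difference: h(P-2) − h(P-5) = 1595.53 − 1603.13 = -7.60 m.

Δh ≈ -7.60 m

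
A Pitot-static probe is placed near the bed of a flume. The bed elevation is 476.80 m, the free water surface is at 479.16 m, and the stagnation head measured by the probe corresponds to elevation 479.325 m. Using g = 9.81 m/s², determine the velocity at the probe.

Near the bed, under hydrostatic conditions, the piezometric head (z + ψ) equals the free-surface elevation, 479.16 m.
Velocity head = total − piezometric = 479.325 − 479.16 = 0.165 m.
v = √(2g·h_v) = √(2 × 9.81 × 0.165) = 1.80 m/s.

v ≈ 1.80 m/s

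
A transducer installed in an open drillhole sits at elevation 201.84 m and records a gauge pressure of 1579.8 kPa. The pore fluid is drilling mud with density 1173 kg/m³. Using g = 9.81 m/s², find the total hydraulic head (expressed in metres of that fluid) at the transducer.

ψ = P/(ρg) = 1579.8×1000 / (1173 × 9.81) = 137.29 m.
h = z + ψ = 201.84 + 137.29 = 339.13 m.

h ≈ 339.13 m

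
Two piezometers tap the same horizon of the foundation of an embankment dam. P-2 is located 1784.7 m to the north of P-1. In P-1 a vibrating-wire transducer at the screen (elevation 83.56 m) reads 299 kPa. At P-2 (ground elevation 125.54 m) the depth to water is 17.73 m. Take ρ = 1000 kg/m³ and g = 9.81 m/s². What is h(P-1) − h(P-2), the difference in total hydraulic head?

Pressure head at P-1: ψ = P/(ρg) = 299×1000 / (1000 × 9.81) = 30.48 m.
Total head at P-1: h = z + ψ = 83.56 + 30.48 = 114.04 m.
Total head at P-2: h = 125.54 − 17.73 = 107.81 m.
Head difference: h(P-1) − h(P-2) = 114.04 − 107.81 = 6.23 m.

Δh ≈ 6.23 m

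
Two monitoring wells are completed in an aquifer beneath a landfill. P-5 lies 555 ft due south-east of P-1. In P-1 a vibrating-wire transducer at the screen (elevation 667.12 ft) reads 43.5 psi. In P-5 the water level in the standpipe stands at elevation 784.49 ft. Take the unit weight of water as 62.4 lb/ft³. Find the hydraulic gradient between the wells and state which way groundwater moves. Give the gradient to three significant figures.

i ≈ 0.0306; groundwater flows toward the north-west

Pressure head at P-1: ψ = 144·P/γ = 144 × 43.5 / 62.4 = 100.38 ft.
Total head at P-1: h = z + ψ = 667.12 + 100.38 = 767.50 ft.
Total head at P-5: h = 784.49 ft (water level in the piezometer is the total head).
Head difference: h(P-1) − h(P-5) = 767.50 − 784.49 = -16.99 ft.
Hydraulic gradient: i = |Δh| / L = 16.99 / 555 = 0.0306.
Flow is from higher to lower head: from P-5 toward P-1, i.e. toward the north-west.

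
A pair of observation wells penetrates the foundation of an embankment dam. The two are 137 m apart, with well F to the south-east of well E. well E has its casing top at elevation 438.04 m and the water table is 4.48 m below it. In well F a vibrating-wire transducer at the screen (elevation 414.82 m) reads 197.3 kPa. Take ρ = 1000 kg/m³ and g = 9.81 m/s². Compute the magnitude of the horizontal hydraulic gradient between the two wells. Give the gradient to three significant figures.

i ≈ 0.0100

Total head at well E: h = 438.04 − 4.48 = 433.56 m.
Pressure head at well F: ψ = P/(ρg) = 197.3×1000 / (1000 × 9.81) = 20.11 m.
Total head at well F: h = z + ψ = 414.82 + 20.11 = 434.93 m.
Head difference: h(well E) − h(well F) = 433.56 − 434.93 = -1.37 m.
Hydraulic gradient: i = |Δh| / L = 1.37 / 137 = 0.0100.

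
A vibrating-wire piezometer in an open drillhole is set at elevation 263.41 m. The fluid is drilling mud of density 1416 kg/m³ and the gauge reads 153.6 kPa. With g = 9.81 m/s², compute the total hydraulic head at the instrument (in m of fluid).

h ≈ 274.47 m

ψ = P/(ρg) = 153.6×1000 / (1416 × 9.81) = 11.06 m.
h = z + ψ = 263.41 + 11.06 = 274.47 m.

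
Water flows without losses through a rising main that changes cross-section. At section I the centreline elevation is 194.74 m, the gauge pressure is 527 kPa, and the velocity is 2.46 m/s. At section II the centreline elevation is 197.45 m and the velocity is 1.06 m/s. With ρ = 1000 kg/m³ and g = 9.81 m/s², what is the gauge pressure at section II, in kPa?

Pressure head at I: ψ₁ = P₁/(ρg) = 527×1000 / (1000 × 9.81) = 53.72 m.
Velocity heads: v₁²/2g = 2.46²/19.62 = 0.308 m; v₂²/2g = 1.06²/19.62 = 0.057 m.
Total head H = z₁ + ψ₁ + v₁²/2g = 194.74 + 53.72 + 0.308 = 248.77 m.
ψ₂ = H − z₂ − v₂²/2g = 248.77 − 197.45 − 0.057 = 51.26 m.
P₂ = ρgψ₂ = 1000 × 9.81 × 51.26 ≈ 503 kPa.

P₂ ≈ 503 kPa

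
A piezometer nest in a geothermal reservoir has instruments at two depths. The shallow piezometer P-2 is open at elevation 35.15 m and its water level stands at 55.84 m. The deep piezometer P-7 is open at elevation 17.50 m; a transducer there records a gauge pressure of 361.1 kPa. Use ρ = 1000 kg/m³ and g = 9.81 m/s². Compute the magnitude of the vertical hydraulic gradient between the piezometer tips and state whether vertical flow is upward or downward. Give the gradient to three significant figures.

|i_v| ≈ 0.0867; vertical flow is downward

Total head at P-2: h = 55.84 m (water level in the standpipe).
Pressure head at P-7: ψ = P/(ρg) = 361.1×1000 / (1000 × 9.81) = 36.81 m.
Total head at P-7: h = z + ψ = 17.50 + 36.81 = 54.31 m.
Δh = h(P-2) − h(P-7) = 55.84 − 54.31 = 1.53 m.
Vertical separation Δz = 35.15 − 17.50 = 17.65 m.
|i_v| = |Δh| / Δz = 1.53 / 17.65 = 0.0867.
Head is higher in the shallow piezometer, so vertical flow is downward (recharge condition).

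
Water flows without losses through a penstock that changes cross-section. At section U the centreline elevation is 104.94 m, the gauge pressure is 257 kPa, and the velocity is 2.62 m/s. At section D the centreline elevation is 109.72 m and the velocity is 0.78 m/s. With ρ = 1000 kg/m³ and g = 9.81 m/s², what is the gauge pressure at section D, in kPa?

P₂ ≈ 213 kPa

Pressure head at U: ψ₁ = P₁/(ρg) = 257×1000 / (1000 × 9.81) = 26.20 m.
Velocity heads: v₁²/2g = 2.62²/19.62 = 0.350 m; v₂²/2g = 0.78²/19.62 = 0.031 m.
Total head H = z₁ + ψ₁ + v₁²/2g = 104.94 + 26.20 + 0.350 = 131.49 m.
ψ₂ = H − z₂ − v₂²/2g = 131.49 − 109.72 − 0.031 = 21.74 m.
P₂ = ρgψ₂ = 1000 × 9.81 × 21.74 ≈ 213 kPa.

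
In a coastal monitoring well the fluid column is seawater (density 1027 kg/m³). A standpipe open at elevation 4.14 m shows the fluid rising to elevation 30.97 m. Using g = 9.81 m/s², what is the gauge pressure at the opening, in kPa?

Pressure head ψ = h − z = 30.97 − 4.14 = 26.83 m.
P = ρgψ = 1027 × 9.81 × 26.83 = 270309 Pa ≈ 270 kPa.

P ≈ 270 kPa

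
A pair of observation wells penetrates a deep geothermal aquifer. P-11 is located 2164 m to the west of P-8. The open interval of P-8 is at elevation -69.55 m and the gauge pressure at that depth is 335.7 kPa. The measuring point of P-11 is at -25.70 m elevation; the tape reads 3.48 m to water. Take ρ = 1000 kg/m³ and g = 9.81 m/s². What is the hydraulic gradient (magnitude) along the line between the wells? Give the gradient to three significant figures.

Pressure head at P-8: ψ = P/(ρg) = 335.7×1000 / (1000 × 9.81) = 34.22 m.
Total head at P-8: h = z + ψ = -69.55 + 34.22 = -35.33 m.
Total head at P-11: h = -25.70 − 3.48 = -29.18 m.
Head difference: h(P-8) − h(P-11) = -35.33 − (-29.18) = -6.15 m.
Hydraulic gradient: i = |Δh| / L = 6.15 / 2164 = 0.00284.

i ≈ 0.00284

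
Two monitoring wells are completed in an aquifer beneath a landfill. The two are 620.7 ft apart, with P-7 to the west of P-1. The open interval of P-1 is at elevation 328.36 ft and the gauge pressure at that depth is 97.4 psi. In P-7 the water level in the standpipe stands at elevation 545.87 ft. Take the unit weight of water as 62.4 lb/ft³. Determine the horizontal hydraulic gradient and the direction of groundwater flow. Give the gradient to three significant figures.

Pressure head at P-1: ψ = 144·P/γ = 144 × 97.4 / 62.4 = 224.77 ft.
Total head at P-1: h = z + ψ = 328.36 + 224.77 = 553.13 ft.
Total head at P-7: h = 545.87 ft (water level in the piezometer is the total head).
Head difference: h(P-1) − h(P-7) = 553.13 − 545.87 = 7.26 ft.
Hydraulic gradient: i = |Δh| / L = 7.26 / 620.7 = 0.0117.
Flow is from higher to lower head: from P-1 toward P-7, i.e. toward the west.

i ≈ 0.0117; groundwater flows toward the west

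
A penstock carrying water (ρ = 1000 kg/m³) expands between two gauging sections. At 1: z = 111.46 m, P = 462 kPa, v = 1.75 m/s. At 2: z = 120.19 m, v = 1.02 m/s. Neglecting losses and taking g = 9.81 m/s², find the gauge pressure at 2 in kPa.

Pressure head at 1: ψ₁ = P₁/(ρg) = 462×1000 / (1000 × 9.81) = 47.09 m.
Velocity heads: v₁²/2g = 1.75²/19.62 = 0.156 m; v₂²/2g = 1.02²/19.62 = 0.053 m.
Total head H = z₁ + ψ₁ + v₁²/2g = 111.46 + 47.09 + 0.156 = 158.71 m.
ψ₂ = H − z₂ − v₂²/2g = 158.71 − 120.19 − 0.053 = 38.47 m.
P₂ = ρgψ₂ = 1000 × 9.81 × 38.47 ≈ 377 kPa.

P₂ ≈ 377 kPa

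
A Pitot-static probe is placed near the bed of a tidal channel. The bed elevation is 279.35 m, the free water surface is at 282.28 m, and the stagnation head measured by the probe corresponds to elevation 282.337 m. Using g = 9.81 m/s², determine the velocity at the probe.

Near the bed, under hydrostatic conditions, the piezometric head (z + ψ) equals the free-surface elevation, 282.28 m.
Velocity head = total − piezometric = 282.337 − 282.28 = 0.057 m.
v = √(2g·h_v) = √(2 × 9.81 × 0.057) = 1.06 m/s.

v ≈ 1.06 m/s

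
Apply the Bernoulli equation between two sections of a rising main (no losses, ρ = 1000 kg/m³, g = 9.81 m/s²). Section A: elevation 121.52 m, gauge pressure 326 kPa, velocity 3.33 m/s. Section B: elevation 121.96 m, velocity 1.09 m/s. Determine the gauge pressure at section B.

P₂ ≈ 327 kPa

Pressure head at A: ψ₁ = P₁/(ρg) = 326×1000 / (1000 × 9.81) = 33.23 m.
Velocity heads: v₁²/2g = 3.33²/19.62 = 0.565 m; v₂²/2g = 1.09²/19.62 = 0.061 m.
Total head H = z₁ + ψ₁ + v₁²/2g = 121.52 + 33.23 + 0.565 = 155.31 m.
ψ₂ = H − z₂ − v₂²/2g = 155.31 − 121.96 − 0.061 = 33.29 m.
P₂ = ρgψ₂ = 1000 × 9.81 × 33.29 ≈ 327 kPa.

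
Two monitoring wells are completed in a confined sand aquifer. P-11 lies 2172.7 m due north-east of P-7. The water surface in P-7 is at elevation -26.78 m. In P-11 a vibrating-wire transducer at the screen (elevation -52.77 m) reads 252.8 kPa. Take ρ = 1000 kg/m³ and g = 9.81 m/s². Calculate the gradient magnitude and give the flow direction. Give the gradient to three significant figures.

Total head at P-7: h = -26.78 m (water level in the piezometer is the total head).
Pressure head at P-11: ψ = P/(ρg) = 252.8×1000 / (1000 × 9.81) = 25.77 m.
Total head at P-11: h = z + ψ = -52.77 + 25.77 = -27.00 m.
Head difference: h(P-7) − h(P-11) = -26.78 − (-27.00) = 0.22 m.
Hydraulic gradient: i = |Δh| / L = 0.22 / 2172.7 = 0.000101.
Flow is from higher to lower head: from P-7 toward P-11, i.e. toward the north-east.

i ≈ 0.000101; groundwater flows toward the north-east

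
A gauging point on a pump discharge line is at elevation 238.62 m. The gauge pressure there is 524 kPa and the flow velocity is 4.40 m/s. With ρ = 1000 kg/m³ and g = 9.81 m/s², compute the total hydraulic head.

Pressure head ψ = P/(ρg) = 524×1000 / (1000 × 9.81) = 53.41 m.
Velocity head = v²/(2g) = 4.40² / (2 × 9.81) = 0.987 m.
h = z + ψ + v²/(2g) = 238.62 + 53.41 + 0.987 = 293.02 m.

h ≈ 293.02 m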